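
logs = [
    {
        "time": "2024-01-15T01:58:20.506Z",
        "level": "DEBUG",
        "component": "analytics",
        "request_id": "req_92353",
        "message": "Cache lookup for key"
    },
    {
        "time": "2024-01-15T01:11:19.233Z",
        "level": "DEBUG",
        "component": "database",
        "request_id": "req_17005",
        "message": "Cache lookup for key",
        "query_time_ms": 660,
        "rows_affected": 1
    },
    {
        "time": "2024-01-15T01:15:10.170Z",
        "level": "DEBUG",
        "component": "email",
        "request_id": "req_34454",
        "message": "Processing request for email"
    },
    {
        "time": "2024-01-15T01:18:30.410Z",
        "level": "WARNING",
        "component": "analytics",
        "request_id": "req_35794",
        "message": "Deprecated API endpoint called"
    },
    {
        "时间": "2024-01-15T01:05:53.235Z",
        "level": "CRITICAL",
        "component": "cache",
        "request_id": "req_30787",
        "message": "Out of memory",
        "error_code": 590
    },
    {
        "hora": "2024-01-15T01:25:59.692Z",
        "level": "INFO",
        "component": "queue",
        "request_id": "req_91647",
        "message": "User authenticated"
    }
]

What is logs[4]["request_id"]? "req_30787"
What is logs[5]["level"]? "INFO"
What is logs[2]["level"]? "DEBUG"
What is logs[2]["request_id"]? "req_34454"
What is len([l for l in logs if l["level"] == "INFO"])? 1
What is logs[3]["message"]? "Deprecated API endpoint called"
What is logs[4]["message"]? "Out of memory"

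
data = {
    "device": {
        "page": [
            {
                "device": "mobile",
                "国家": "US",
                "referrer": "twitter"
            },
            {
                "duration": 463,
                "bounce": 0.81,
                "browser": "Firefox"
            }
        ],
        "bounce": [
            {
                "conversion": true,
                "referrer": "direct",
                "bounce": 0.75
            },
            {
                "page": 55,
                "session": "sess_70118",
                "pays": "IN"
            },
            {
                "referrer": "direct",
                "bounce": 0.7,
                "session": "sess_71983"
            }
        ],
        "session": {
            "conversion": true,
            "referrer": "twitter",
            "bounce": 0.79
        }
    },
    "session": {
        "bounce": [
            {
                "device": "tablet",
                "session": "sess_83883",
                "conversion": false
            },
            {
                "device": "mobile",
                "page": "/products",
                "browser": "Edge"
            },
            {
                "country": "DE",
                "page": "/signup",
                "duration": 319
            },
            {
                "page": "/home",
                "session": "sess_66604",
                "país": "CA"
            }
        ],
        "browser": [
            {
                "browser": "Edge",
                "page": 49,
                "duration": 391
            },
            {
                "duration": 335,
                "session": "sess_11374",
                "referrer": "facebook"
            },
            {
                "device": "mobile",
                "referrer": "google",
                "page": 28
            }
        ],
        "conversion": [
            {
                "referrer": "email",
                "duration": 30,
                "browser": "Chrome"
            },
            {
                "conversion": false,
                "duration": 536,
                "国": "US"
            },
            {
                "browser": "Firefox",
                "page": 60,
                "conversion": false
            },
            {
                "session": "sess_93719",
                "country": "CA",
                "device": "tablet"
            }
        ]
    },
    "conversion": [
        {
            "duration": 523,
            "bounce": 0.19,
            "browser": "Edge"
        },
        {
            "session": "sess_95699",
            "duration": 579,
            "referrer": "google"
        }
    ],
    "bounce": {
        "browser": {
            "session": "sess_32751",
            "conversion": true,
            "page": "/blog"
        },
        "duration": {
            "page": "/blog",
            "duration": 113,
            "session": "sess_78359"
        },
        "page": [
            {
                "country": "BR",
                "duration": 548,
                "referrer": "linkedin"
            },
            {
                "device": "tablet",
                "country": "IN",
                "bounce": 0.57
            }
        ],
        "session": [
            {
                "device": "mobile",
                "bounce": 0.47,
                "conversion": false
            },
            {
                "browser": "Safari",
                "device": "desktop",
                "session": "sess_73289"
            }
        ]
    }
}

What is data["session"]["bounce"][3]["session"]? "sess_66604"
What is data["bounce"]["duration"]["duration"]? 113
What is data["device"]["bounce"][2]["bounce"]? 0.7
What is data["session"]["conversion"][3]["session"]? "sess_93719"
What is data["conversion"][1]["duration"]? 579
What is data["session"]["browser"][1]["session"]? "sess_11374"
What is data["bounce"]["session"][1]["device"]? "desktop"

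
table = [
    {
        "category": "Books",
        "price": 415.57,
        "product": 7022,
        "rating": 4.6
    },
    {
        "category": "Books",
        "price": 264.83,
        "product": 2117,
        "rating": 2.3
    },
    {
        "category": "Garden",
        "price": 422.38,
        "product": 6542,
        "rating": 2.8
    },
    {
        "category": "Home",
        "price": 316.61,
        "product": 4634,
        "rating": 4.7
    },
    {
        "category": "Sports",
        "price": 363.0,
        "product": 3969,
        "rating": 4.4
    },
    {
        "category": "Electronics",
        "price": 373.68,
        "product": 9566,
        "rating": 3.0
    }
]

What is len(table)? 6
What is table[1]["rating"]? 2.3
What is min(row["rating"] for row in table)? 2.3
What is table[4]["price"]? 363.0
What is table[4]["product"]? 3969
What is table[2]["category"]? "Garden"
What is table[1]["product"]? 2117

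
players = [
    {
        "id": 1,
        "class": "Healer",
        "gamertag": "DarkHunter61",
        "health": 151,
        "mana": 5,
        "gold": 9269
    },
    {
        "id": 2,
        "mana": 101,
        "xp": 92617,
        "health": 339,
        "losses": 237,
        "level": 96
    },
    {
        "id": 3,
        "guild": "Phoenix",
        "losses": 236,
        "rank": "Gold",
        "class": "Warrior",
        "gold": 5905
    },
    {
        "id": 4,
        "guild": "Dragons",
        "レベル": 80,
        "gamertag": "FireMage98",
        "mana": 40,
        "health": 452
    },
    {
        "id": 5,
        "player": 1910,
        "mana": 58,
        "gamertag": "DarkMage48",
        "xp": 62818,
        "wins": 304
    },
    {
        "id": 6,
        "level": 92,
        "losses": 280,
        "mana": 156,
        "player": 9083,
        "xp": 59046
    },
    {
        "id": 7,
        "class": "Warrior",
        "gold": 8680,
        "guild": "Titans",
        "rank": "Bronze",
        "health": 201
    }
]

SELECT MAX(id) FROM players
7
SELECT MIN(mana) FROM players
5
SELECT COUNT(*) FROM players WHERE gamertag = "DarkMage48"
1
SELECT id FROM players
[1, 2, 3, 4, 5, 6, 7]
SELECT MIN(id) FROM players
1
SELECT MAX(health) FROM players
452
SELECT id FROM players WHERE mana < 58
[1, 4]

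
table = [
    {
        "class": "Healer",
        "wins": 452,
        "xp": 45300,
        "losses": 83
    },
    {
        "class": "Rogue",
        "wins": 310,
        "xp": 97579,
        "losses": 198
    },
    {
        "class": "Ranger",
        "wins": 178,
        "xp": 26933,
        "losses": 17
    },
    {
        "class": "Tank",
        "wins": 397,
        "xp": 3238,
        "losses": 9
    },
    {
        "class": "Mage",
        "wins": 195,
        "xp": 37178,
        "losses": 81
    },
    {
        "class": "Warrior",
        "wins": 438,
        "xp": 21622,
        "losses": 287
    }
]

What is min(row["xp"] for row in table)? 3238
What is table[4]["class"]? "Mage"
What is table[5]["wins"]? 438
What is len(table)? 6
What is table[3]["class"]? "Tank"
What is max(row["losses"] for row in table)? 287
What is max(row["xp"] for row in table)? 97579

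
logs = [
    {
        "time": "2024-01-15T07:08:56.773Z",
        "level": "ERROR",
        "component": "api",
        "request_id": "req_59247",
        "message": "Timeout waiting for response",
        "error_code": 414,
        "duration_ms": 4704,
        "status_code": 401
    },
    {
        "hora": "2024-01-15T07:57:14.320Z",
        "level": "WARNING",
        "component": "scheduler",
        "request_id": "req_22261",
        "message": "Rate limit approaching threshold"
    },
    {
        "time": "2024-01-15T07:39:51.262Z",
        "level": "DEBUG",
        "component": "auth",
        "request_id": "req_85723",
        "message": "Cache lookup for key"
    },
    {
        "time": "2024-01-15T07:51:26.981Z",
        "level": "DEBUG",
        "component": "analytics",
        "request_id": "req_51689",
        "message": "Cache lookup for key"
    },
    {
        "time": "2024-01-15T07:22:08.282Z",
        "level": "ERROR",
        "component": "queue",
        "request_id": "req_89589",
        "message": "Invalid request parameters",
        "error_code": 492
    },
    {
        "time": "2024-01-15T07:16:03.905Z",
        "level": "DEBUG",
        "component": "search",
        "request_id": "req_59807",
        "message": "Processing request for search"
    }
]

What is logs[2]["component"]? "auth"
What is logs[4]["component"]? "queue"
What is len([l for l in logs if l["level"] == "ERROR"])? 2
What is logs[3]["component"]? "analytics"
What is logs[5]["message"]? "Processing request for search"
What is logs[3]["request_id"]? "req_51689"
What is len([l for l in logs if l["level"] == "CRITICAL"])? 0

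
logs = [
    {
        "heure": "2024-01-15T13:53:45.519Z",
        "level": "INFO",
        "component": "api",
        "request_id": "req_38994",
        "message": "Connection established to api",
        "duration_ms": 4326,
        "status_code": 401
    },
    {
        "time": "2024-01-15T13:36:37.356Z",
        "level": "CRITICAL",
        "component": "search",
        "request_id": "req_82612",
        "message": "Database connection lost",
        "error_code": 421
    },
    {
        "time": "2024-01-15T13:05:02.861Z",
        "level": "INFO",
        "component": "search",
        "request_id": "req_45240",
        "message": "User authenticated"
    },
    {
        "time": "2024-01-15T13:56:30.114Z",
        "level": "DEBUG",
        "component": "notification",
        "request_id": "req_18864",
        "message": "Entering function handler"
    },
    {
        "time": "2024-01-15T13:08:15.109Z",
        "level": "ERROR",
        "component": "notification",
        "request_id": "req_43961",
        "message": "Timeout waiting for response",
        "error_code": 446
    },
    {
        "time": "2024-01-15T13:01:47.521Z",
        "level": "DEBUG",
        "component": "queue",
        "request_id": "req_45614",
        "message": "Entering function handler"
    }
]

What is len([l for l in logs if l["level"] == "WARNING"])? 0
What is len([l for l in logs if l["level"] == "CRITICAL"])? 1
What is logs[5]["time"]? "2024-01-15T13:01:47.521Z"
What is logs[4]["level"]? "ERROR"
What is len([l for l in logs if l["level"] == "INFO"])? 2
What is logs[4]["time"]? "2024-01-15T13:08:15.109Z"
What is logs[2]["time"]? "2024-01-15T13:05:02.861Z"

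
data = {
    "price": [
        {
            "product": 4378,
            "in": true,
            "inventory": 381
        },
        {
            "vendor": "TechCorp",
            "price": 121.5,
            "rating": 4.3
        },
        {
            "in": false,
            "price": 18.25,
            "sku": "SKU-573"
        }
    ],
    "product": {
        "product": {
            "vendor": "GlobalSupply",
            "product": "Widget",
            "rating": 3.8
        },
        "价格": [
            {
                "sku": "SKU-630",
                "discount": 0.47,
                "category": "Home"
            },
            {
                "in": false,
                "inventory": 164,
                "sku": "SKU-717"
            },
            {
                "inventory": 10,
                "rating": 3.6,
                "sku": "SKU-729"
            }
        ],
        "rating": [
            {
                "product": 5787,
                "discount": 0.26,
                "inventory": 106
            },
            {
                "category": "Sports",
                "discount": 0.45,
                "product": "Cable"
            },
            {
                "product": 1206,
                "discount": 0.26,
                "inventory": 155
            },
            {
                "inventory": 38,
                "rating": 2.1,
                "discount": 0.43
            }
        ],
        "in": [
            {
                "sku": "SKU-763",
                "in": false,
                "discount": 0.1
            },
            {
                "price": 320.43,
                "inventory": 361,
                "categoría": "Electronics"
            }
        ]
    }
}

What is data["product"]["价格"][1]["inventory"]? 164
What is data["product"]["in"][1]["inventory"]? 361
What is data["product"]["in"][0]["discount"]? 0.1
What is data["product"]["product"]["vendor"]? "GlobalSupply"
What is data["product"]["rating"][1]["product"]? "Cable"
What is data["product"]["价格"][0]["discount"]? 0.47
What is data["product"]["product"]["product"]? "Widget"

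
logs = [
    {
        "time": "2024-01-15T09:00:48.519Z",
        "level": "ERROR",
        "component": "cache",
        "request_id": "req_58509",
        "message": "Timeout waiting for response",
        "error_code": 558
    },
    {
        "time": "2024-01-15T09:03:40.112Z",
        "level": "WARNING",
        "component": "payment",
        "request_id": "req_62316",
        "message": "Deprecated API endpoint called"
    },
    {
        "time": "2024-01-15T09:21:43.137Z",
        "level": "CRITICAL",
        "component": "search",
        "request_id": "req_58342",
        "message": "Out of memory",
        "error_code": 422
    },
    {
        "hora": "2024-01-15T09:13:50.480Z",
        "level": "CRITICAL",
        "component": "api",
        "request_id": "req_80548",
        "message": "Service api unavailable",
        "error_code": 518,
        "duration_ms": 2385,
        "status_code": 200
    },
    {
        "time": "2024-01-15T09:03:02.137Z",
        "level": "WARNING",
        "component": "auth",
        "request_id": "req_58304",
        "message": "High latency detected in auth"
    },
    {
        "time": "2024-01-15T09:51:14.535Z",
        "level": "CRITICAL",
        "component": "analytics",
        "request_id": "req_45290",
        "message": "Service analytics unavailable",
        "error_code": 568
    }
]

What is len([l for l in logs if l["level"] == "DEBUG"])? 0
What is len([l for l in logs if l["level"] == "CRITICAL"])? 3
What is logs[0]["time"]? "2024-01-15T09:00:48.519Z"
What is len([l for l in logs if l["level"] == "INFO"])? 0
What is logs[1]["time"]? "2024-01-15T09:03:40.112Z"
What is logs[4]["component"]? "auth"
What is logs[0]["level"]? "ERROR"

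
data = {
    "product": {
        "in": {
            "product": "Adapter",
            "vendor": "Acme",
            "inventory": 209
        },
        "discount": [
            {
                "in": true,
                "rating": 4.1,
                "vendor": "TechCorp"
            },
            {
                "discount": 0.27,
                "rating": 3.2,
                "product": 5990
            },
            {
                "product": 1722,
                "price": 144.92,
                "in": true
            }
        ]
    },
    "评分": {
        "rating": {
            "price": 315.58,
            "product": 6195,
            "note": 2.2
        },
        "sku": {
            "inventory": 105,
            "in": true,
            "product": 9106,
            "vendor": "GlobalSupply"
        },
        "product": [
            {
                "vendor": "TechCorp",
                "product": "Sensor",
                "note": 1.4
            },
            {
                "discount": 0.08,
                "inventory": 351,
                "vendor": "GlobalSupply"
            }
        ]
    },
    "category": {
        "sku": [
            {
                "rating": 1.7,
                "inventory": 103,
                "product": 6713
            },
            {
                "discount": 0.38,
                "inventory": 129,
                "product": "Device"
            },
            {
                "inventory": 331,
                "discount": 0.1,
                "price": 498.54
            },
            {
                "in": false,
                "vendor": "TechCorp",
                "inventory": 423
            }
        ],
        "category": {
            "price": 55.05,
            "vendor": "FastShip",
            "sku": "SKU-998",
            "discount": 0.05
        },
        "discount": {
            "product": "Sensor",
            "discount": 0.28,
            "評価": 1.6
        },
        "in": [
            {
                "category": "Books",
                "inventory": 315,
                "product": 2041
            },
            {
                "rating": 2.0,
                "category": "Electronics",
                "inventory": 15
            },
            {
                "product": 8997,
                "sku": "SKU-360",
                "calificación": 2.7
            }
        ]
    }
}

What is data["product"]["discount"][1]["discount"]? 0.27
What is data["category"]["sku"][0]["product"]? 6713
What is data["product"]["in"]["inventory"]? 209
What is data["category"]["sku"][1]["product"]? "Device"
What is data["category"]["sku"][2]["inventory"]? 331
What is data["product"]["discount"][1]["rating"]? 3.2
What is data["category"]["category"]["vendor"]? "FastShip"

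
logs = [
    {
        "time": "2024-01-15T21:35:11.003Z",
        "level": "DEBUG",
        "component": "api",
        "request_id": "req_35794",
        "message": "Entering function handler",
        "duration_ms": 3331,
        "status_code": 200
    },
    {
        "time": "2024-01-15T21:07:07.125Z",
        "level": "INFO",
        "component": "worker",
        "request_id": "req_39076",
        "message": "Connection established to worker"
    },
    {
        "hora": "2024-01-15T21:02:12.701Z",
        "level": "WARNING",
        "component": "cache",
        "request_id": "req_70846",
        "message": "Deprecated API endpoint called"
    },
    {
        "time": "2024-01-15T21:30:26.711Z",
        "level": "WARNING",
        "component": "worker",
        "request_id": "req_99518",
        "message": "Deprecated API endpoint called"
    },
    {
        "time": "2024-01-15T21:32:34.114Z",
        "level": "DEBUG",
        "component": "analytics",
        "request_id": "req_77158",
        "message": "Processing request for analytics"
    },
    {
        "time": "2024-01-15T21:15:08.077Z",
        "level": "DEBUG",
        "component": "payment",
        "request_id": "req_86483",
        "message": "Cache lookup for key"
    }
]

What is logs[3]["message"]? "Deprecated API endpoint called"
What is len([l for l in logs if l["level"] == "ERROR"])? 0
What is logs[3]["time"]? "2024-01-15T21:30:26.711Z"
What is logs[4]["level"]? "DEBUG"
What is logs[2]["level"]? "WARNING"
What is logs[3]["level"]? "WARNING"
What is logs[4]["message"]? "Processing request for analytics"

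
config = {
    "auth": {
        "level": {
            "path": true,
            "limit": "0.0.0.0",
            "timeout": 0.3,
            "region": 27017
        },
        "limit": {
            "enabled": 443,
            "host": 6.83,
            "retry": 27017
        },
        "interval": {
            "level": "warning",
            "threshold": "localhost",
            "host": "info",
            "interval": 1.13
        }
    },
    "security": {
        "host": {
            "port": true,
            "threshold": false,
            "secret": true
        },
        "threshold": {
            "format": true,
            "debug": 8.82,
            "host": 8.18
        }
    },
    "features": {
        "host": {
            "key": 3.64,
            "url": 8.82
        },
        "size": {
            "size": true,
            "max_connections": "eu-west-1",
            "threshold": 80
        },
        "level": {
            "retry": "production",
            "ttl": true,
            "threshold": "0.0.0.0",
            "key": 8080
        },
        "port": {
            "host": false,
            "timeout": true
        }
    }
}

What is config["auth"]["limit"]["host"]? 6.83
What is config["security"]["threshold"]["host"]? 8.18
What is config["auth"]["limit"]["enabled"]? 443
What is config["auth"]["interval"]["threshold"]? "localhost"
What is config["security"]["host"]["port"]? True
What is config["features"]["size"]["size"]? True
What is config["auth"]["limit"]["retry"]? 27017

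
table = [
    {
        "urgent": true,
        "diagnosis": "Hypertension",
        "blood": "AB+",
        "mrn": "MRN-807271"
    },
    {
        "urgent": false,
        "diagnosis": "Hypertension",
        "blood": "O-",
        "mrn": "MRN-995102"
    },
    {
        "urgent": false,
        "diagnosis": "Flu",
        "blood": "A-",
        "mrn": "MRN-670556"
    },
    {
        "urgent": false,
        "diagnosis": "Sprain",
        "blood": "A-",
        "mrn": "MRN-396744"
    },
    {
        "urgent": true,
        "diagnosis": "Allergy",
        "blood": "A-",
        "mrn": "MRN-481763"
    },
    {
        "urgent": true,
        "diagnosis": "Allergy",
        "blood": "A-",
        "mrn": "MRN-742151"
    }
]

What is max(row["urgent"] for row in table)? True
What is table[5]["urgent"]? True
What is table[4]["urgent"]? True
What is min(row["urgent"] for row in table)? False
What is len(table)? 6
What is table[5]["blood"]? "A-"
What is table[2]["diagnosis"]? "Flu"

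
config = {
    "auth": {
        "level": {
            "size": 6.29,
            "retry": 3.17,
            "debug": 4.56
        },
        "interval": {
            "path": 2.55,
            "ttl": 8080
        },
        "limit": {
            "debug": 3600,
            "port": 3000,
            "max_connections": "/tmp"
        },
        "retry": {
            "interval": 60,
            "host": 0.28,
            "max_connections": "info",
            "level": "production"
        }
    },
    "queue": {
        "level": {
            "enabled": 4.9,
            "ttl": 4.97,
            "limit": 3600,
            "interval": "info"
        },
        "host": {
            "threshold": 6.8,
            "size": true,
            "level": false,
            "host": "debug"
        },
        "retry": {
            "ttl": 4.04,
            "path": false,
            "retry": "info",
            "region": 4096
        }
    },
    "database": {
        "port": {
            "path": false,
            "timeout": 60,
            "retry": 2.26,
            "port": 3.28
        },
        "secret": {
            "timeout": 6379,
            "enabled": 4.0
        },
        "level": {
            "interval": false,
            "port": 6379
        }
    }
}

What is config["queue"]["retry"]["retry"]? "info"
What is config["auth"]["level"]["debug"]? 4.56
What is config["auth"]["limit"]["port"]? 3000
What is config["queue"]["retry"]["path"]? False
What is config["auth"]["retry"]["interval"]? 60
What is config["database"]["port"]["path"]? False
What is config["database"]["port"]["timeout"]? 60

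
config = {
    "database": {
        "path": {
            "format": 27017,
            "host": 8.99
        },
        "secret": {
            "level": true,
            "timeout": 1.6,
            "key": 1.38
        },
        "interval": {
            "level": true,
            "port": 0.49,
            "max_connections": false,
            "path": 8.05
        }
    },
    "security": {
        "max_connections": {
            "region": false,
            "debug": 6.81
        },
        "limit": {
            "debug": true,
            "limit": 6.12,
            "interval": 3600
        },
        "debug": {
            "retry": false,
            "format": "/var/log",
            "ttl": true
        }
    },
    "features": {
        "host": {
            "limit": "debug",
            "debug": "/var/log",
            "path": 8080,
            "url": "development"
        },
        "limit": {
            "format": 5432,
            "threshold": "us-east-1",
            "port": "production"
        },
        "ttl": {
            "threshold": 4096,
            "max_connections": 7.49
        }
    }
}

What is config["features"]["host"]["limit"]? "debug"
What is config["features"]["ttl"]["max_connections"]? 7.49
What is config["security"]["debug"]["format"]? "/var/log"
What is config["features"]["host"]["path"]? 8080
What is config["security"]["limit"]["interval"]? 3600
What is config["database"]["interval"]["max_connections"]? False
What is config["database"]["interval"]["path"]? 8.05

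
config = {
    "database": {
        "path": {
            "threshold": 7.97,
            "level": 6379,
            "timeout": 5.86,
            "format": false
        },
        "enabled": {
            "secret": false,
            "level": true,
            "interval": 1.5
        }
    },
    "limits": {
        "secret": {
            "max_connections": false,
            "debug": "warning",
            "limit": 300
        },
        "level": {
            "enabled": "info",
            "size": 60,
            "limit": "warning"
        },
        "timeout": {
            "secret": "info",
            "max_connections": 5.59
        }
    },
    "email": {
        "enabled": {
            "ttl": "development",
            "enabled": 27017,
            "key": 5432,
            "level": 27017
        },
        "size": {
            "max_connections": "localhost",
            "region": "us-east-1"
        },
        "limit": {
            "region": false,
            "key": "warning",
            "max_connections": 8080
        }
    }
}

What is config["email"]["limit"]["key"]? "warning"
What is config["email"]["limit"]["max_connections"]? 8080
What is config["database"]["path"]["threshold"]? 7.97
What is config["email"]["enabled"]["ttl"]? "development"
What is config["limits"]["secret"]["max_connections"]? False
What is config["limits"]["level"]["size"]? 60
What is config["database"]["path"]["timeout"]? 5.86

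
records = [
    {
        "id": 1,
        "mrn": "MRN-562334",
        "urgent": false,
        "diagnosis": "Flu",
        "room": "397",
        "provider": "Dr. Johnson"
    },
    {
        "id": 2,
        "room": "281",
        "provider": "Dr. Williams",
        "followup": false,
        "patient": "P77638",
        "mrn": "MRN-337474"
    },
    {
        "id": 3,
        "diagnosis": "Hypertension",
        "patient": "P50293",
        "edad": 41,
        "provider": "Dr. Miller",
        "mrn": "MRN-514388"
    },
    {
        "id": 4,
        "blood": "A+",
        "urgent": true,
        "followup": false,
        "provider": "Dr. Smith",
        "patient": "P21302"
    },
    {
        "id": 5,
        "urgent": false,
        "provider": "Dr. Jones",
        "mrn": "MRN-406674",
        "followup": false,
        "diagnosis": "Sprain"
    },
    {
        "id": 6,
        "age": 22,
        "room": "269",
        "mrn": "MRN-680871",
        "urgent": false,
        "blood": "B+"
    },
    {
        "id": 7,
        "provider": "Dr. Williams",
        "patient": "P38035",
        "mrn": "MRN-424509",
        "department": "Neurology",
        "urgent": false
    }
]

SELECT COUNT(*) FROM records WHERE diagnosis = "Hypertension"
1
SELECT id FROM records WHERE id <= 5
[1, 2, 3, 4, 5]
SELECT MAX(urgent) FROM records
True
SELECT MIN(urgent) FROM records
False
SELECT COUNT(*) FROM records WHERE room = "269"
1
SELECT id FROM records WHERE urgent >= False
[1, 4, 5, 6, 7]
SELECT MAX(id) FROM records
7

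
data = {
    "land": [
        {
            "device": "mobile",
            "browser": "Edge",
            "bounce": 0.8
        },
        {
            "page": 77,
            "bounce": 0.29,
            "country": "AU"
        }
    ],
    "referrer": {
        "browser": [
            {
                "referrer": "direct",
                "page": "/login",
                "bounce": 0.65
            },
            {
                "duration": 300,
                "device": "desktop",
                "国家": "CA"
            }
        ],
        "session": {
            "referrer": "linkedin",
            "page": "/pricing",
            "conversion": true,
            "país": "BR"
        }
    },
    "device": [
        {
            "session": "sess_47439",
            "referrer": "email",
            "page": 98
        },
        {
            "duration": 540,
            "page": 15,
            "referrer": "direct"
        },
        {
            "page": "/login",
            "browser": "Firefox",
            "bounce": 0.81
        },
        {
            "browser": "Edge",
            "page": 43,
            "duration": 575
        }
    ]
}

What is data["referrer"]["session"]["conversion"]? True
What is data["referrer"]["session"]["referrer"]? "linkedin"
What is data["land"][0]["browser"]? "Edge"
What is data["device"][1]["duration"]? 540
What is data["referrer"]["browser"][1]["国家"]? "CA"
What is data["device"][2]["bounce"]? 0.81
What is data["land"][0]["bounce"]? 0.8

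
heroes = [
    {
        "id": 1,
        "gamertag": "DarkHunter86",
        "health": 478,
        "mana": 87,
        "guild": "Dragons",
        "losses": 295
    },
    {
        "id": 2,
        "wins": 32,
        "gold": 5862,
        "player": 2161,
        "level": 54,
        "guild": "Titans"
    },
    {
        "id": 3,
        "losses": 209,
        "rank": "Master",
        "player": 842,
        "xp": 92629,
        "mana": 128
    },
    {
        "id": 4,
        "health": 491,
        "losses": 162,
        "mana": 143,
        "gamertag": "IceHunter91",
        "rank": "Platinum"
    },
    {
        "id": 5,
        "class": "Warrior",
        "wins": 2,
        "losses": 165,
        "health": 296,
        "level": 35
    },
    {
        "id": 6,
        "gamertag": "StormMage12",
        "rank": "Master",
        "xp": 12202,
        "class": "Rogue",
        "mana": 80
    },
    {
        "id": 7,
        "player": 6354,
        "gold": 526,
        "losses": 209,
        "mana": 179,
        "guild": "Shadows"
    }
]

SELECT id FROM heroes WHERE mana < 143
[1, 3, 6]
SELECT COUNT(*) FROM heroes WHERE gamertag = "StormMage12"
1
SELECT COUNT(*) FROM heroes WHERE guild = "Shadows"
1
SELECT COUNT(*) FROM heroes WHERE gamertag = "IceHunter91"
1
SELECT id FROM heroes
[1, 2, 3, 4, 5, 6, 7]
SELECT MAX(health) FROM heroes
491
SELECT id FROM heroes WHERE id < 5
[1, 2, 3, 4]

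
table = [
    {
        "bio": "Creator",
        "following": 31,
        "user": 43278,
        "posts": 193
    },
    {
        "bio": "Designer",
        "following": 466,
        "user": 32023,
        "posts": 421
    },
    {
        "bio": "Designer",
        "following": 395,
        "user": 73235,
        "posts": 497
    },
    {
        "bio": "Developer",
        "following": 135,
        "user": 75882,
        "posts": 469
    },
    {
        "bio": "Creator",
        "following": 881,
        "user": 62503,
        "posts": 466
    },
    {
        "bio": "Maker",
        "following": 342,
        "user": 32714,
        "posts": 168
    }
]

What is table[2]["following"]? 395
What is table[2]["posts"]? 497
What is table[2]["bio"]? "Designer"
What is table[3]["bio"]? "Developer"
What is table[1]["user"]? 32023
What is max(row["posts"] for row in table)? 497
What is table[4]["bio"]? "Creator"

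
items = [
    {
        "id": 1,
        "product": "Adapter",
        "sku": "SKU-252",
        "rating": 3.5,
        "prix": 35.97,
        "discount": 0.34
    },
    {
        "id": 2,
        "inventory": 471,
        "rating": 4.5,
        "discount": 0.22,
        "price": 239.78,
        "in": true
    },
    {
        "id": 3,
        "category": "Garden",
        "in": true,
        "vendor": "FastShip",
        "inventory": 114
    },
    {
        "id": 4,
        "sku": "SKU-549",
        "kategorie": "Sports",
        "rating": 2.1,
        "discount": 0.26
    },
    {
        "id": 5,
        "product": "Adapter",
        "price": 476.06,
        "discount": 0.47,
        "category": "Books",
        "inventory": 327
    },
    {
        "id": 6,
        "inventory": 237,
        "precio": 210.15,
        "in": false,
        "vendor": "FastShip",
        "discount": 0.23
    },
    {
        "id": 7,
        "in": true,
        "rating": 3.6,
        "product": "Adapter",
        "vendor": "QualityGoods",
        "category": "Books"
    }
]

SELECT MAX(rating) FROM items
4.5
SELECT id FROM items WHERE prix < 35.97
[]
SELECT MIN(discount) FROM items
0.22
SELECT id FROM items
[1, 2, 3, 4, 5, 6, 7]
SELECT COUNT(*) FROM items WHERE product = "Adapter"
3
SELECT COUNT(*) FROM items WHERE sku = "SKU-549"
1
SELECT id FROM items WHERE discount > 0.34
[5]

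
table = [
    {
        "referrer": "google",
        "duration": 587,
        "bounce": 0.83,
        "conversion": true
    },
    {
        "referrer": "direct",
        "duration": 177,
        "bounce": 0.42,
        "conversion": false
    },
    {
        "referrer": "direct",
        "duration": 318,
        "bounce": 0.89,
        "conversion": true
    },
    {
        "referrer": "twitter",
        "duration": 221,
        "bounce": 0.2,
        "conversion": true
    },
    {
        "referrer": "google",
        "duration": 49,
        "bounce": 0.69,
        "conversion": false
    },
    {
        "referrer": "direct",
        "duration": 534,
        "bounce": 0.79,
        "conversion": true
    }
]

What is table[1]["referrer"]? "direct"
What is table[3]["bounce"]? 0.2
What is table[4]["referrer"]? "google"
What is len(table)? 6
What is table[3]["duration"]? 221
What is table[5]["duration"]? 534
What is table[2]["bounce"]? 0.89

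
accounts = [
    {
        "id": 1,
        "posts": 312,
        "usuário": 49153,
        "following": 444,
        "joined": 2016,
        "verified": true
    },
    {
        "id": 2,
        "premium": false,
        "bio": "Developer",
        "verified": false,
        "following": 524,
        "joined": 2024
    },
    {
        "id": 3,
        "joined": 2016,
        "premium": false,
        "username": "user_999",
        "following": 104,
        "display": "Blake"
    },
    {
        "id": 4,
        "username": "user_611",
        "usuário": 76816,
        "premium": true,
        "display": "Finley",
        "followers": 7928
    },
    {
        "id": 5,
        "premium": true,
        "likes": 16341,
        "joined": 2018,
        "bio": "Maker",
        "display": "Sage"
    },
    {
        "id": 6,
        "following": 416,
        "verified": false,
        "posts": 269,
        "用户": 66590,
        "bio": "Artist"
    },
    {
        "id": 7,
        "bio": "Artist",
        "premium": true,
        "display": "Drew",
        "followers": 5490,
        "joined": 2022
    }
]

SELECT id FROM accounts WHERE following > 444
[2]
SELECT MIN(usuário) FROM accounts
49153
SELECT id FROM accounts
[1, 2, 3, 4, 5, 6, 7]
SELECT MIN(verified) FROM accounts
False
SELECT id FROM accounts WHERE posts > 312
[]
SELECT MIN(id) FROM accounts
1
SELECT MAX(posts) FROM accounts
312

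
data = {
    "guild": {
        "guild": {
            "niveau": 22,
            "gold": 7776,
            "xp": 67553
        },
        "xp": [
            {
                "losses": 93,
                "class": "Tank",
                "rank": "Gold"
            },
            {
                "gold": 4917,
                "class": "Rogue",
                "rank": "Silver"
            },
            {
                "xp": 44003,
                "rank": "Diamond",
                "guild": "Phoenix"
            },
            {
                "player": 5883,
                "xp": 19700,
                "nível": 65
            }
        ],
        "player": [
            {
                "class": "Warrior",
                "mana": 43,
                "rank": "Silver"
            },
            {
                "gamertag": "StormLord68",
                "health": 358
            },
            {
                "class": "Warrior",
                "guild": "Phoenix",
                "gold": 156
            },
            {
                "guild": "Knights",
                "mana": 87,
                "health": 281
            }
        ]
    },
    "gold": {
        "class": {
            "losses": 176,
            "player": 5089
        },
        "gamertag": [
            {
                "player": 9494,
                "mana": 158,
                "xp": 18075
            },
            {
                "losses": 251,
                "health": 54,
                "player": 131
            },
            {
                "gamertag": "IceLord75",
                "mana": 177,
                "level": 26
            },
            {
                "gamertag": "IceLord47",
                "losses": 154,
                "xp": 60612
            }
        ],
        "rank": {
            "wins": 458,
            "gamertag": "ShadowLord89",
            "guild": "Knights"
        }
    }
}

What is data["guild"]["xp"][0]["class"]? "Tank"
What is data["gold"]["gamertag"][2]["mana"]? 177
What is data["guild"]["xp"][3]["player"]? 5883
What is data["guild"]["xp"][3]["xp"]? 19700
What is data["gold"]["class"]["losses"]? 176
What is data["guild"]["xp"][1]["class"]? "Rogue"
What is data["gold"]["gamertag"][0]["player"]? 9494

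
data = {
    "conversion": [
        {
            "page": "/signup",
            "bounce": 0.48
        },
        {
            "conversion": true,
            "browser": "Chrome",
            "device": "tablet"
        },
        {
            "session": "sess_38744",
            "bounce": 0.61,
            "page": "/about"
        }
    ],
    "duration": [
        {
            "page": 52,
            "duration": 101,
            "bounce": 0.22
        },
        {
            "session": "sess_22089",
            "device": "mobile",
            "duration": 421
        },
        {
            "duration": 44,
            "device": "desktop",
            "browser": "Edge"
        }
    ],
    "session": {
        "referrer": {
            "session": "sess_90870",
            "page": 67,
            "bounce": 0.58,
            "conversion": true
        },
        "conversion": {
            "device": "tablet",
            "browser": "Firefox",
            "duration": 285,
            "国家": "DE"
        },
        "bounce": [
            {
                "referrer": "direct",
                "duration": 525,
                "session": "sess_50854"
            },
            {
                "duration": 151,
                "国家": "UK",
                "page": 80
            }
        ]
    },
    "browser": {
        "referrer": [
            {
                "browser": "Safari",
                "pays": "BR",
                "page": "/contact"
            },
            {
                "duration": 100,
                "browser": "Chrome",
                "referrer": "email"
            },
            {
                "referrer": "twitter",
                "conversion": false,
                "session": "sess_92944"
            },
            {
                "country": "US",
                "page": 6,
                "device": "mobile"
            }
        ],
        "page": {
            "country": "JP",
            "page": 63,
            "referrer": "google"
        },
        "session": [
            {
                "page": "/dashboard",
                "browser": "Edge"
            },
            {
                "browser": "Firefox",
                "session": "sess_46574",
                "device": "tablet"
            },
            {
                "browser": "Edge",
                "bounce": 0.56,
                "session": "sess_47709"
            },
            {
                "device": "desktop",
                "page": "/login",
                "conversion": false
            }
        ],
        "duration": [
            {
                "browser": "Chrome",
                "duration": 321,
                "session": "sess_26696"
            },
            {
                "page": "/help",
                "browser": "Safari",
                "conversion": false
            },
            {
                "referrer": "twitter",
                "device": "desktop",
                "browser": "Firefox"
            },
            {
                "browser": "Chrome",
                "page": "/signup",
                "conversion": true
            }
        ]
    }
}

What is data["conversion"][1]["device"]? "tablet"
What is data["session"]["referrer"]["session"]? "sess_90870"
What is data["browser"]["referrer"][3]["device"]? "mobile"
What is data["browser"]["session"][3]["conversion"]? False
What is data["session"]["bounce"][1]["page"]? 80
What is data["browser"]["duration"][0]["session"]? "sess_26696"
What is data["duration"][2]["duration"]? 44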